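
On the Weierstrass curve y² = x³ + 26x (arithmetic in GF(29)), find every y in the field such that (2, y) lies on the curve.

x³ + 26x + 0 = 60 ≡ 2 (mod 29).
2 is a non-residue mod 29; no y exists.

none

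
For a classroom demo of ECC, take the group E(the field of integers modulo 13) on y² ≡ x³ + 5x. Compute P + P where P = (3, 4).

(10, 7)

tangent at (3, 4): λ = (3·3² + 5)/(2·4) ≡ 6/8. 8⁻¹ ≡ 5 (mod 13), so λ ≡ 6·5 ≡ 4.
  x = λ² - 3 - 3 = 16 - 6 ≡ 10; y = λ·(3 - 10) - 4 ≡ 7. → (10, 7)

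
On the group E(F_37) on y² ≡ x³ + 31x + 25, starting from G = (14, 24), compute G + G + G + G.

Double-and-add on 4 = (100)₂. Start with G = (14, 24) for the leading 1-bit.
double: tangent at (14, 24): λ = (3·14² + 31)/(2·24) ≡ 27/11. 11⁻¹ ≡ 27 (mod 37), so λ ≡ 27·27 ≡ 26.
  x = λ² - 14 - 14 = 676 - 28 ≡ 19; y = λ·(14 - 19) - 24 ≡ 31. → (19, 31)
double: tangent at (19, 31): λ = (3·19² + 31)/(2·31) ≡ 4/25. 25⁻¹ ≡ 3 (mod 37) since 25·3 = 75 ≡ 1, so λ ≡ 4·3 ≡ 12.
  x = λ² - 19 - 19 = 144 - 38 ≡ 32; y = λ·(19 - 32) - 31 ≡ 35. → (32, 35)

(32, 35)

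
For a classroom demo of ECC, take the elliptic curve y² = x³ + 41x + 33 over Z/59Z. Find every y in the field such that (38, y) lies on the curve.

x³ + 41x + 33 = 56463 ≡ 0 (mod 59).
Only y = 0 satisfies y² ≡ 0.

0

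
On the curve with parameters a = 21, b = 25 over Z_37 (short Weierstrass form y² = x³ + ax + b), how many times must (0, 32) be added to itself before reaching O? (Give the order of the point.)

2P: tangent at (0, 32): λ = (3·0² + 21)/(2·32) ≡ 21/27. 27⁻¹ ≡ 11 (mod 37) since 27·11 = 297 ≡ 1, so λ ≡ 21·11 ≡ 9.
  x = λ² - 0 - 0 = 81 - 0 ≡ 7; y = λ·(0 - 7) - 32 ≡ 16. → (7, 16)
3P: (7, 16) + (0, 32). λ = (32 - 16)/(0 - 7) ≡ 16/30 mod 37. 30⁻¹ ≡ 21 (mod 37) since 30·21 = 630 ≡ 1, so λ ≡ 3.
  x = λ² - 7 - 0 = 9 - 7 ≡ 2; y = λ·(7 - 2) - 16 ≡ 36. → (2, 36)
4P: (2, 36) + (0, 32). λ = (32 - 36)/(0 - 2) ≡ 33/35 mod 37. 35⁻¹ ≡ 18 (mod 37) since 35·18 = 630 ≡ 1, so λ ≡ 2.
  x = λ² - 2 - 0 = 4 - 2 ≡ 2; y = λ·(2 - 2) - 36 ≡ 1. → (2, 1)
5P: (2, 1) + (0, 32). λ = (32 - 1)/(0 - 2) ≡ 31/35 mod 37. 35⁻¹ ≡ 18 (mod 37) since 35·18 = 630 ≡ 1, so λ ≡ 3.
  x = λ² - 2 - 0 = 9 - 2 ≡ 7; y = λ·(2 - 7) - 1 ≡ 21. → (7, 21)
6P: (7, 21) + (0, 32). λ = (32 - 21)/(0 - 7) ≡ 11/30 mod 37. 30⁻¹ ≡ 21 (mod 37), so λ ≡ 9.
  x = λ² - 7 - 0 = 81 - 7 ≡ 0; y = λ·(7 - 0) - 21 ≡ 5. → (0, 5)
7P: (0, 5) + (0, 32): same x and y₁ ≡ -y₂, so the sum is O.
7P = O, so the order is 7.

7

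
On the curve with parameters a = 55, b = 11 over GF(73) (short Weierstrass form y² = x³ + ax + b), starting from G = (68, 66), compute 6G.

(56, 21)

Repeated addition: build up to 6G.
2G: tangent at (68, 66): λ = (3·68² + 55)/(2·66) ≡ 57/59. 59⁻¹ ≡ 26 (mod 73), so λ ≡ 57·26 ≡ 22.
  x = λ² - 68 - 68 = 484 - 136 ≡ 56; y = λ·(68 - 56) - 66 ≡ 52. → (56, 52)
3G: (56, 52) + (68, 66). λ = (66 - 52)/(68 - 56) ≡ 14/12 mod 73. 12⁻¹ ≡ 67 (mod 73) since 12·67 = 804 ≡ 1, so λ ≡ 62.
  x = λ² - 56 - 68 = 3844 - 124 ≡ 70; y = λ·(56 - 70) - 52 ≡ 29. → (70, 29)
4G: (70, 29) + (68, 66). λ = (66 - 29)/(68 - 70) ≡ 37/71 mod 73. 71⁻¹ ≡ 36 (mod 73), so λ ≡ 18.
  x = λ² - 70 - 68 = 324 - 138 ≡ 40; y = λ·(70 - 40) - 29 ≡ 0. → (40, 0)
5G: (40, 0) + (68, 66). λ = (66 - 0)/(68 - 40) ≡ 66/28 mod 73. 28⁻¹ ≡ 60 (mod 73) since 28·60 = 1680 ≡ 1, so λ ≡ 18.
  x = λ² - 40 - 68 = 324 - 108 ≡ 70; y = λ·(40 - 70) - 0 ≡ 44. → (70, 44)
6G: (70, 44) + (68, 66). λ = (66 - 44)/(68 - 70) ≡ 22/71 mod 73. 71⁻¹ ≡ 36 (mod 73) since 71·36 = 2556 ≡ 1, so λ ≡ 62.
  x = λ² - 70 - 68 = 3844 - 138 ≡ 56; y = λ·(70 - 56) - 44 ≡ 21. → (56, 21)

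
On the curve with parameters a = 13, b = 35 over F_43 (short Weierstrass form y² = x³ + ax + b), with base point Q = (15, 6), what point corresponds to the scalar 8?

Double-and-add on 8 = (1000)₂. Start with Q = (15, 6) for the leading 1-bit.
double: tangent at (15, 6): λ = (3·15² + 13)/(2·6) ≡ 0/12. 12⁻¹ ≡ 18 (mod 43), so λ ≡ 0·18 ≡ 0.
  x = λ² - 15 - 15 = 0 - 30 ≡ 13; y = λ·(15 - 13) - 6 ≡ 37. → (13, 37)
double: tangent at (13, 37): λ = (3·13² + 13)/(2·37) ≡ 4/31. 31⁻¹ ≡ 25 (mod 43) since 31·25 = 775 ≡ 1, so λ ≡ 4·25 ≡ 14.
  x = λ² - 13 - 13 = 196 - 26 ≡ 41; y = λ·(13 - 41) - 37 ≡ 1. → (41, 1)
double: tangent at (41, 1): λ = (3·41² + 13)/(2·1) ≡ 25/2. 2⁻¹ ≡ 22 (mod 43) since 2·22 = 44 ≡ 1, so λ ≡ 25·22 ≡ 34.
  x = λ² - 41 - 41 = 1156 - 82 ≡ 42; y = λ·(41 - 42) - 1 ≡ 8. → (42, 8)

(42, 8)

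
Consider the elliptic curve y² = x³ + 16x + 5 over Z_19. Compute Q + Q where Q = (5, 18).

(13, 4)

tangent at (5, 18): λ = (3·5² + 16)/(2·18) ≡ 15/17. 17⁻¹ ≡ 9 (mod 19), so λ ≡ 15·9 ≡ 2.
  x = λ² - 5 - 5 = 4 - 10 ≡ 13; y = λ·(5 - 13) - 18 ≡ 4. → (13, 4)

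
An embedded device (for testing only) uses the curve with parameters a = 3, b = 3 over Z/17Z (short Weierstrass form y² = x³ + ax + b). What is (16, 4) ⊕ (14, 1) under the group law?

(2, 0)

(16, 4) + (14, 1). λ = (1 - 4)/(14 - 16) ≡ 14/15 mod 17. 15⁻¹ ≡ 8 (mod 17) since 15·8 = 120 ≡ 1, so λ ≡ 10.
  x = λ² - 16 - 14 = 100 - 30 ≡ 2; y = λ·(16 - 2) - 4 ≡ 0. → (2, 0)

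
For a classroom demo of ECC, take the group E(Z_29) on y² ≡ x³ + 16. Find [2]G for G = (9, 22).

tangent at (9, 22): λ = (3·9² + 0)/(2·22) ≡ 11/15. 15⁻¹ ≡ 2 (mod 29), so λ ≡ 11·2 ≡ 22.
  x = λ² - 9 - 9 = 484 - 18 ≡ 2; y = λ·(9 - 2) - 22 ≡ 16. → (2, 16)

(2, 16)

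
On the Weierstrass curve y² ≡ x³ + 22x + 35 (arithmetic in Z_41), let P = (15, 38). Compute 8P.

(3, 13)

Repeated addition: build up to 8P.
2P: tangent at (15, 38): λ = (3·15² + 22)/(2·38) ≡ 0/35. 35⁻¹ ≡ 34 (mod 41) since 35·34 = 1190 ≡ 1, so λ ≡ 0·34 ≡ 0.
  x = λ² - 15 - 15 = 0 - 30 ≡ 11; y = λ·(15 - 11) - 38 ≡ 3. → (11, 3)
3P: (11, 3) + (15, 38). λ = (38 - 3)/(15 - 11) ≡ 35/4 mod 41. 4⁻¹ ≡ 31 (mod 41) since 4·31 = 124 ≡ 1, so λ ≡ 19.
  x = λ² - 11 - 15 = 361 - 26 ≡ 7; y = λ·(11 - 7) - 3 ≡ 32. → (7, 32)
4P: (7, 32) + (15, 38). λ = (38 - 32)/(15 - 7) ≡ 6/8 mod 41. 8⁻¹ ≡ 36 (mod 41) since 8·36 = 288 ≡ 1, so λ ≡ 11.
  x = λ² - 7 - 15 = 121 - 22 ≡ 17; y = λ·(7 - 17) - 32 ≡ 22. → (17, 22)
5P: (17, 22) + (15, 38). λ = (38 - 22)/(15 - 17) ≡ 16/39 mod 41. 39⁻¹ ≡ 20 (mod 41) since 39·20 = 780 ≡ 1, so λ ≡ 33.
  x = λ² - 17 - 15 = 1089 - 32 ≡ 32; y = λ·(17 - 32) - 22 ≡ 16. → (32, 16)
6P: (32, 16) + (15, 38). λ = (38 - 16)/(15 - 32) ≡ 22/24 mod 41. 24⁻¹ ≡ 12 (mod 41) since 24·12 = 288 ≡ 1, so λ ≡ 18.
  x = λ² - 32 - 15 = 324 - 47 ≡ 31; y = λ·(32 - 31) - 16 ≡ 2. → (31, 2)
7P: (31, 2) + (15, 38). λ = (38 - 2)/(15 - 31) ≡ 36/25 mod 41. 25⁻¹ ≡ 23 (mod 41), so λ ≡ 8.
  x = λ² - 31 - 15 = 64 - 46 ≡ 18; y = λ·(31 - 18) - 2 ≡ 20. → (18, 20)
8P: (18, 20) + (15, 38). λ = (38 - 20)/(15 - 18) ≡ 18/38 mod 41. 38⁻¹ ≡ 27 (mod 41) since 38·27 = 1026 ≡ 1, so λ ≡ 35.
  x = λ² - 18 - 15 = 1225 - 33 ≡ 3; y = λ·(18 - 3) - 20 ≡ 13. → (3, 13)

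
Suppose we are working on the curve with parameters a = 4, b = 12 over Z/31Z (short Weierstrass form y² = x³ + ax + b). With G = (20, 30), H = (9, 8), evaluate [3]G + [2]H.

First 3G:
Repeated addition: build up to 3G.
2G: tangent at (20, 30): λ = (3·20² + 4)/(2·30) ≡ 26/29. 29⁻¹ ≡ 15 (mod 31) since 29·15 = 435 ≡ 1, so λ ≡ 26·15 ≡ 18.
  x = λ² - 20 - 20 = 324 - 40 ≡ 5; y = λ·(20 - 5) - 30 ≡ 23. → (5, 23)
3G: (5, 23) + (20, 30). λ = (30 - 23)/(20 - 5) ≡ 7/15 mod 31. 15⁻¹ ≡ 29 (mod 31) since 15·29 = 435 ≡ 1, so λ ≡ 17.
  x = λ² - 5 - 20 = 289 - 25 ≡ 16; y = λ·(5 - 16) - 23 ≡ 7. → (16, 7)
3G = (16, 7).
Next 2H:
Repeated addition: build up to 2H.
2H: tangent at (9, 8): λ = (3·9² + 4)/(2·8) ≡ 30/16. 16⁻¹ ≡ 2 (mod 31) since 16·2 = 32 ≡ 1, so λ ≡ 30·2 ≡ 29.
  x = λ² - 9 - 9 = 841 - 18 ≡ 17; y = λ·(9 - 17) - 8 ≡ 8. → (17, 8)
2H = (17, 8).
Finally 3G + 2H:
(16, 7) + (17, 8). λ = (8 - 7)/(17 - 16) ≡ 1/1 mod 31. 1⁻¹ ≡ 1 (mod 31), so λ ≡ 1.
  x = λ² - 16 - 17 = 1 - 33 ≡ 30; y = λ·(16 - 30) - 7 ≡ 10. → (30, 10)

(30, 10)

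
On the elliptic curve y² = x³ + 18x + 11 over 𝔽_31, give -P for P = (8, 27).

(8, 4)

-(8, 27) = (8, -27 mod 31) = (8, 4).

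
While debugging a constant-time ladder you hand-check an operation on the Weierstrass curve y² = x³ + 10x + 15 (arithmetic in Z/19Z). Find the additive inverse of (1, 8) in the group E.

-(1, 8) = (1, -8 mod 19) = (1, 11).

(1, 11)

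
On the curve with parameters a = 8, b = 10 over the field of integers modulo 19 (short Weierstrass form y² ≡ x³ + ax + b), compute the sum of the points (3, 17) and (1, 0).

(16, 15)

(3, 17) + (1, 0). λ = (0 - 17)/(1 - 3) ≡ 2/17 mod 19. 17⁻¹ ≡ 9 (mod 19) since 17·9 = 153 ≡ 1, so λ ≡ 18.
  x = λ² - 3 - 1 = 324 - 4 ≡ 16; y = λ·(3 - 16) - 17 ≡ 15. → (16, 15)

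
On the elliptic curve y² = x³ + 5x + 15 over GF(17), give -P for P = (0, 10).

(0, 7)

-(0, 10) = (0, -10 mod 17) = (0, 7).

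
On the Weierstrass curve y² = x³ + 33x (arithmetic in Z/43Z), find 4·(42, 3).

(21, 35)

Write P = (42, 3).
Double-and-add on 4 = (100)₂. Start with P = (42, 3) for the leading 1-bit.
double: tangent at (42, 3): λ = (3·42² + 33)/(2·3) ≡ 36/6. 6⁻¹ ≡ 36 (mod 43) since 6·36 = 216 ≡ 1, so λ ≡ 36·36 ≡ 6.
  x = λ² - 42 - 42 = 36 - 84 ≡ 38; y = λ·(42 - 38) - 3 ≡ 21. → (38, 21)
double: tangent at (38, 21): λ = (3·38² + 33)/(2·21) ≡ 22/42. 42⁻¹ ≡ 42 (mod 43), so λ ≡ 22·42 ≡ 21.
  x = λ² - 38 - 38 = 441 - 76 ≡ 21; y = λ·(38 - 21) - 21 ≡ 35. → (21, 35)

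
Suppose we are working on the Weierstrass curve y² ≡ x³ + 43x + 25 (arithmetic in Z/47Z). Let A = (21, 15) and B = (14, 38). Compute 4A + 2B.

O

First 4A:
Repeated addition: build up to 4A.
2A: tangent at (21, 15): λ = (3·21² + 43)/(2·15) ≡ 3/30. 30⁻¹ ≡ 11 (mod 47) since 30·11 = 330 ≡ 1, so λ ≡ 3·11 ≡ 33.
  x = λ² - 21 - 21 = 1089 - 42 ≡ 13; y = λ·(21 - 13) - 15 ≡ 14. → (13, 14)
3A: (13, 14) + (21, 15). λ = (15 - 14)/(21 - 13) ≡ 1/8 mod 47. 8⁻¹ ≡ 6 (mod 47), so λ ≡ 6.
  x = λ² - 13 - 21 = 36 - 34 ≡ 2; y = λ·(13 - 2) - 14 ≡ 5. → (2, 5)
4A: (2, 5) + (21, 15). λ = (15 - 5)/(21 - 2) ≡ 10/19 mod 47. 19⁻¹ ≡ 5 (mod 47), so λ ≡ 3.
  x = λ² - 2 - 21 = 9 - 23 ≡ 33; y = λ·(2 - 33) - 5 ≡ 43. → (33, 43)
4A = (33, 43).
Next 2B:
Repeated addition: build up to 2B.
2B: tangent at (14, 38): λ = (3·14² + 43)/(2·38) ≡ 20/29. 29⁻¹ ≡ 13 (mod 47), so λ ≡ 20·13 ≡ 25.
  x = λ² - 14 - 14 = 625 - 28 ≡ 33; y = λ·(14 - 33) - 38 ≡ 4. → (33, 4)
2B = (33, 4).
Finally 4A + 2B:
(33, 43) + (33, 4): same x and y₁ ≡ -y₂, so the sum is 𝒪.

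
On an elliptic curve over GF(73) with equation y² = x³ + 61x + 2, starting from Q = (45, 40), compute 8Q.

Double-and-add on 8 = (1000)₂. Start with Q = (45, 40) for the leading 1-bit.
double: tangent at (45, 40): λ = (3·45² + 61)/(2·40) ≡ 4/7. 7⁻¹ ≡ 21 (mod 73) since 7·21 = 147 ≡ 1, so λ ≡ 4·21 ≡ 11.
  x = λ² - 45 - 45 = 121 - 90 ≡ 31; y = λ·(45 - 31) - 40 ≡ 41. → (31, 41)
double: tangent at (31, 41): λ = (3·31² + 61)/(2·41) ≡ 24/9. 9⁻¹ ≡ 65 (mod 73), so λ ≡ 24·65 ≡ 27.
  x = λ² - 31 - 31 = 729 - 62 ≡ 10; y = λ·(31 - 10) - 41 ≡ 15. → (10, 15)
double: tangent at (10, 15): λ = (3·10² + 61)/(2·15) ≡ 69/30. 30⁻¹ ≡ 56 (mod 73), so λ ≡ 69·56 ≡ 68.
  x = λ² - 10 - 10 = 4624 - 20 ≡ 5; y = λ·(10 - 5) - 15 ≡ 33. → (5, 33)

(5, 33)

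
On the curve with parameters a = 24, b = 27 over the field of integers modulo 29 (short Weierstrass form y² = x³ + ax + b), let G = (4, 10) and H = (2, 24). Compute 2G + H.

(7, 4)

First 2G:
Repeated addition: build up to 2G.
2G: tangent at (4, 10): λ = (3·4² + 24)/(2·10) ≡ 14/20. 20⁻¹ ≡ 16 (mod 29) since 20·16 = 320 ≡ 1, so λ ≡ 14·16 ≡ 21.
  x = λ² - 4 - 4 = 441 - 8 ≡ 27; y = λ·(4 - 27) - 10 ≡ 0. → (27, 0)
2G = (27, 0).
Finally 2G + H:
(27, 0) + (2, 24). λ = (24 - 0)/(2 - 27) ≡ 24/4 mod 29. 4⁻¹ ≡ 22 (mod 29), so λ ≡ 6.
  x = λ² - 27 - 2 = 36 - 29 ≡ 7; y = λ·(27 - 7) - 0 ≡ 4. → (7, 4)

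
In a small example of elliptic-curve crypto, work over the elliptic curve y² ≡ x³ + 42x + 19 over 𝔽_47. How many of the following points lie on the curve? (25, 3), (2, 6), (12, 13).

(25, 3): 3² ≡ 9, rhs ≡ 9 → on.
(2, 6): 6² ≡ 36, rhs ≡ 17 → off.
(12, 13): 13² ≡ 28, rhs ≡ 42 → off.

1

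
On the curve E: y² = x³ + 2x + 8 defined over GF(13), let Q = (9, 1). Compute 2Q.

tangent at (9, 1): λ = (3·9² + 2)/(2·1) ≡ 11/2. 2⁻¹ ≡ 7 (mod 13) since 2·7 = 14 ≡ 1, so λ ≡ 11·7 ≡ 12.
  x = λ² - 9 - 9 = 144 - 18 ≡ 9; y = λ·(9 - 9) - 1 ≡ 12. → (9, 12)

(9, 12)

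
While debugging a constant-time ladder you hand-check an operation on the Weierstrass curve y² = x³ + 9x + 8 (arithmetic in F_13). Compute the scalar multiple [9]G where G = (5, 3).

O

Double-and-add on 9 = (1001)₂. Start with G = (5, 3) for the leading 1-bit.
double: tangent at (5, 3): λ = (3·5² + 9)/(2·3) ≡ 6/6. 6⁻¹ ≡ 11 (mod 13), so λ ≡ 6·11 ≡ 1.
  x = λ² - 5 - 5 = 1 - 10 ≡ 4; y = λ·(5 - 4) - 3 ≡ 11. → (4, 11)
double: tangent at (4, 11): λ = (3·4² + 9)/(2·11) ≡ 5/9. 9⁻¹ ≡ 3 (mod 13), so λ ≡ 5·3 ≡ 2.
  x = λ² - 4 - 4 = 4 - 8 ≡ 9; y = λ·(4 - 9) - 11 ≡ 5. → (9, 5)
double: tangent at (9, 5): λ = (3·9² + 9)/(2·5) ≡ 5/10. 10⁻¹ ≡ 4 (mod 13), so λ ≡ 5·4 ≡ 7.
  x = λ² - 9 - 9 = 49 - 18 ≡ 5; y = λ·(9 - 5) - 5 ≡ 10. → (5, 10)
add G: (5, 10) + (5, 3): same x and y₁ ≡ -y₂, so the sum is ∞.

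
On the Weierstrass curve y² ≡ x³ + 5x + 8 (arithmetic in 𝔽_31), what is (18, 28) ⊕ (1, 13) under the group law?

(19, 24)

(18, 28) + (1, 13). λ = (13 - 28)/(1 - 18) ≡ 16/14 mod 31. 14⁻¹ ≡ 20 (mod 31), so λ ≡ 10.
  x = λ² - 18 - 1 = 100 - 19 ≡ 19; y = λ·(18 - 19) - 28 ≡ 24. → (19, 24)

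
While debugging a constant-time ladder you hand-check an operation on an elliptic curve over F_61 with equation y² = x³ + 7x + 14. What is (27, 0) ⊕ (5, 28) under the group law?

(16, 47)

(27, 0) + (5, 28). λ = (28 - 0)/(5 - 27) ≡ 28/39 mod 61. 39⁻¹ ≡ 36 (mod 61) since 39·36 = 1404 ≡ 1, so λ ≡ 32.
  x = λ² - 27 - 5 = 1024 - 32 ≡ 16; y = λ·(27 - 16) - 0 ≡ 47. → (16, 47)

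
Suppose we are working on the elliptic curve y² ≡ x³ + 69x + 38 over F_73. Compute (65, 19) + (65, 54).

O

The two points share x = 65 and their y-coordinates satisfy 19 + 54 ≡ 0 (mod 73), so they are inverses. Their sum is 𝒪.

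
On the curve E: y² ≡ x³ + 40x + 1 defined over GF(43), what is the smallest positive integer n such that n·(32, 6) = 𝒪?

9

2P: tangent at (32, 6): λ = (3·32² + 40)/(2·6) ≡ 16/12. 12⁻¹ ≡ 18 (mod 43), so λ ≡ 16·18 ≡ 30.
  x = λ² - 32 - 32 = 900 - 64 ≡ 19; y = λ·(32 - 19) - 6 ≡ 40. → (19, 40)
3P: (19, 40) + (32, 6). λ = (6 - 40)/(32 - 19) ≡ 9/13 mod 43. 13⁻¹ ≡ 10 (mod 43) since 13·10 = 130 ≡ 1, so λ ≡ 4.
  x = λ² - 19 - 32 = 16 - 51 ≡ 8; y = λ·(19 - 8) - 40 ≡ 4. → (8, 4)
4P: (8, 4) + (32, 6). λ = (6 - 4)/(32 - 8) ≡ 2/24 mod 43. 24⁻¹ ≡ 9 (mod 43) since 24·9 = 216 ≡ 1, so λ ≡ 18.
  x = λ² - 8 - 32 = 324 - 40 ≡ 26; y = λ·(8 - 26) - 4 ≡ 16. → (26, 16)
5P: (26, 16) + (32, 6). λ = (6 - 16)/(32 - 26) ≡ 33/6 mod 43. 6⁻¹ ≡ 36 (mod 43) since 6·36 = 216 ≡ 1, so λ ≡ 27.
  x = λ² - 26 - 32 = 729 - 58 ≡ 26; y = λ·(26 - 26) - 16 ≡ 27. → (26, 27)
6P: (26, 27) + (32, 6). λ = (6 - 27)/(32 - 26) ≡ 22/6 mod 43. 6⁻¹ ≡ 36 (mod 43) since 6·36 = 216 ≡ 1, so λ ≡ 18.
  x = λ² - 26 - 32 = 324 - 58 ≡ 8; y = λ·(26 - 8) - 27 ≡ 39. → (8, 39)
7P: (8, 39) + (32, 6). λ = (6 - 39)/(32 - 8) ≡ 10/24 mod 43. 24⁻¹ ≡ 9 (mod 43), so λ ≡ 4.
  x = λ² - 8 - 32 = 16 - 40 ≡ 19; y = λ·(8 - 19) - 39 ≡ 3. → (19, 3)
8P: (19, 3) + (32, 6). λ = (6 - 3)/(32 - 19) ≡ 3/13 mod 43. 13⁻¹ ≡ 10 (mod 43) since 13·10 = 130 ≡ 1, so λ ≡ 30.
  x = λ² - 19 - 32 = 900 - 51 ≡ 32; y = λ·(19 - 32) - 3 ≡ 37. → (32, 37)
9P: (32, 37) + (32, 6): same x and y₁ ≡ -y₂, so the sum is 𝒪.
9P = 𝒪, so the order is 9.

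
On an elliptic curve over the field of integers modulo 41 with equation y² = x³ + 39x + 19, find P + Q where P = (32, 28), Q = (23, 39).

(32, 28) + (23, 39). λ = (39 - 28)/(23 - 32) ≡ 11/32 mod 41. 32⁻¹ ≡ 9 (mod 41), so λ ≡ 17.
  x = λ² - 32 - 23 = 289 - 55 ≡ 29; y = λ·(32 - 29) - 28 ≡ 23. → (29, 23)

(29, 23)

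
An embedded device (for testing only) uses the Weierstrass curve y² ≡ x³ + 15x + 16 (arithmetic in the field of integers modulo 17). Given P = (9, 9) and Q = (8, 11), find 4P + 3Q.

First 4P:
Double-and-add on 4 = (100)₂. Start with P = (9, 9) for the leading 1-bit.
double: tangent at (9, 9): λ = (3·9² + 15)/(2·9) ≡ 3/1. 1⁻¹ ≡ 1 (mod 17) since 1·1 = 1 ≡ 1, so λ ≡ 3·1 ≡ 3.
  x = λ² - 9 - 9 = 9 - 18 ≡ 8; y = λ·(9 - 8) - 9 ≡ 11. → (8, 11)
double: tangent at (8, 11): λ = (3·8² + 15)/(2·11) ≡ 3/5. 5⁻¹ ≡ 7 (mod 17), so λ ≡ 3·7 ≡ 4.
  x = λ² - 8 - 8 = 16 - 16 ≡ 0; y = λ·(8 - 0) - 11 ≡ 4. → (0, 4)
4P = (0, 4).
Next 3Q:
Repeated addition: build up to 3Q.
2Q: tangent at (8, 11): λ = (3·8² + 15)/(2·11) ≡ 3/5. 5⁻¹ ≡ 7 (mod 17), so λ ≡ 3·7 ≡ 4.
  x = λ² - 8 - 8 = 16 - 16 ≡ 0; y = λ·(8 - 0) - 11 ≡ 4. → (0, 4)
3Q: (0, 4) + (8, 11). λ = (11 - 4)/(8 - 0) ≡ 7/8 mod 17. 8⁻¹ ≡ 15 (mod 17) since 8·15 = 120 ≡ 1, so λ ≡ 3.
  x = λ² - 0 - 8 = 9 - 8 ≡ 1; y = λ·(0 - 1) - 4 ≡ 10. → (1, 10)
3Q = (1, 10).
Finally 4P + 3Q:
(0, 4) + (1, 10). λ = (10 - 4)/(1 - 0) ≡ 6/1 mod 17. 1⁻¹ ≡ 1 (mod 17) since 1·1 = 1 ≡ 1, so λ ≡ 6.
  x = λ² - 0 - 1 = 36 - 1 ≡ 1; y = λ·(0 - 1) - 4 ≡ 7. → (1, 7)

(1, 7)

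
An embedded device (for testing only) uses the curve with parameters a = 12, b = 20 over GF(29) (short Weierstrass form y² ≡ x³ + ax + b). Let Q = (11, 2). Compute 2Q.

tangent at (11, 2): λ = (3·11² + 12)/(2·2) ≡ 27/4. 4⁻¹ ≡ 22 (mod 29) since 4·22 = 88 ≡ 1, so λ ≡ 27·22 ≡ 14.
  x = λ² - 11 - 11 = 196 - 22 ≡ 0; y = λ·(11 - 0) - 2 ≡ 7. → (0, 7)

(0, 7)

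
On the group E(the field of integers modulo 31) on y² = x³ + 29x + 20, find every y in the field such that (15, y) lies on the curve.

none

x³ + 29x + 20 = 3830 ≡ 17 (mod 31).
17 is a non-residue mod 31; no y exists.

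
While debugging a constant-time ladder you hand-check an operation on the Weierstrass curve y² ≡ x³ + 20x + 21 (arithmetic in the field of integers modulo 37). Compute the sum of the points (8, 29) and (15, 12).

(35, 26)

(8, 29) + (15, 12). λ = (12 - 29)/(15 - 8) ≡ 20/7 mod 37. 7⁻¹ ≡ 16 (mod 37) since 7·16 = 112 ≡ 1, so λ ≡ 24.
  x = λ² - 8 - 15 = 576 - 23 ≡ 35; y = λ·(8 - 35) - 29 ≡ 26. → (35, 26)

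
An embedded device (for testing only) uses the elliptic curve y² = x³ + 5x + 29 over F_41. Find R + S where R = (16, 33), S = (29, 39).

(16, 33) + (29, 39). λ = (39 - 33)/(29 - 16) ≡ 6/13 mod 41. 13⁻¹ ≡ 19 (mod 41) since 13·19 = 247 ≡ 1, so λ ≡ 32.
  x = λ² - 16 - 29 = 1024 - 45 ≡ 36; y = λ·(16 - 36) - 33 ≡ 24. → (36, 24)

(36, 24)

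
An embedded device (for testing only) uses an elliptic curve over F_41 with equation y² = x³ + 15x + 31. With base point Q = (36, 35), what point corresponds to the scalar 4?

(20, 34)

Double-and-add on 4 = (100)₂. Start with Q = (36, 35) for the leading 1-bit.
double: tangent at (36, 35): λ = (3·36² + 15)/(2·35) ≡ 8/29. 29⁻¹ ≡ 17 (mod 41) since 29·17 = 493 ≡ 1, so λ ≡ 8·17 ≡ 13.
  x = λ² - 36 - 36 = 169 - 72 ≡ 15; y = λ·(36 - 15) - 35 ≡ 33. → (15, 33)
double: tangent at (15, 33): λ = (3·15² + 15)/(2·33) ≡ 34/25. 25⁻¹ ≡ 23 (mod 41), so λ ≡ 34·23 ≡ 3.
  x = λ² - 15 - 15 = 9 - 30 ≡ 20; y = λ·(15 - 20) - 33 ≡ 34. → (20, 34)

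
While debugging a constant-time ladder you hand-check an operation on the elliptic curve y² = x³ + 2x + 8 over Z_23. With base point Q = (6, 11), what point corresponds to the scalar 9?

Repeated addition: build up to 9Q.
2Q: tangent at (6, 11): λ = (3·6² + 2)/(2·11) ≡ 18/22. 22⁻¹ ≡ 22 (mod 23), so λ ≡ 18·22 ≡ 5.
  x = λ² - 6 - 6 = 25 - 12 ≡ 13; y = λ·(6 - 13) - 11 ≡ 0. → (13, 0)
3Q: (13, 0) + (6, 11). λ = (11 - 0)/(6 - 13) ≡ 11/16 mod 23. 16⁻¹ ≡ 13 (mod 23), so λ ≡ 5.
  x = λ² - 13 - 6 = 25 - 19 ≡ 6; y = λ·(13 - 6) - 0 ≡ 12. → (6, 12)
4Q: (6, 12) + (6, 11): same x and y₁ ≡ -y₂, so the sum is O.
5Q: O + (6, 11) = (6, 11) (identity).
6Q: tangent at (6, 11): λ = (3·6² + 2)/(2·11) ≡ 18/22. 22⁻¹ ≡ 22 (mod 23), so λ ≡ 18·22 ≡ 5.
  x = λ² - 6 - 6 = 25 - 12 ≡ 13; y = λ·(6 - 13) - 11 ≡ 0. → (13, 0)
7Q: (13, 0) + (6, 11). λ = (11 - 0)/(6 - 13) ≡ 11/16 mod 23. 16⁻¹ ≡ 13 (mod 23) since 16·13 = 208 ≡ 1, so λ ≡ 5.
  x = λ² - 13 - 6 = 25 - 19 ≡ 6; y = λ·(13 - 6) - 0 ≡ 12. → (6, 12)
8Q: (6, 12) + (6, 11): same x and y₁ ≡ -y₂, so the sum is O.
9Q: O + (6, 11) = (6, 11) (identity).

(6, 11)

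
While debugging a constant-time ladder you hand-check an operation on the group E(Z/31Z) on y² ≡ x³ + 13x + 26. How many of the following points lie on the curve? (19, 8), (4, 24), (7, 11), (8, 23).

(19, 8): 8² ≡ 2, rhs ≡ 2 → on.
(4, 24): 24² ≡ 18, rhs ≡ 18 → on.
(7, 11): 11² ≡ 28, rhs ≡ 26 → off.
(8, 23): 23² ≡ 2, rhs ≡ 22 → off.

2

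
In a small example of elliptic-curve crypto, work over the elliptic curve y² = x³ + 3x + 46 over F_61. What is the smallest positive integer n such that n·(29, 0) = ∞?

2

2P: (29, 0) + (29, 0): same x and y₁ ≡ -y₂, so the sum is ∞.
2P = ∞, so the order is 2.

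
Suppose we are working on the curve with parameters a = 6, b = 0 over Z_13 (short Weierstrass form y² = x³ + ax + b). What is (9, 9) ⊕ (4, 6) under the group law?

(9, 9) + (4, 6). λ = (6 - 9)/(4 - 9) ≡ 10/8 mod 13. 8⁻¹ ≡ 5 (mod 13), so λ ≡ 11.
  x = λ² - 9 - 4 = 121 - 13 ≡ 4; y = λ·(9 - 4) - 9 ≡ 7. → (4, 7)

(4, 7)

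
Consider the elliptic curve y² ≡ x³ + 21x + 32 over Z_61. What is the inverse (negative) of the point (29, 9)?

-(29, 9) = (29, -9 mod 61) = (29, 52).

(29, 52)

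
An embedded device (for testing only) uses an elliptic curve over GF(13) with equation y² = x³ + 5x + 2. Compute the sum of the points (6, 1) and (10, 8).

(6, 1) + (10, 8). λ = (8 - 1)/(10 - 6) ≡ 7/4 mod 13. 4⁻¹ ≡ 10 (mod 13), so λ ≡ 5.
  x = λ² - 6 - 10 = 25 - 16 ≡ 9; y = λ·(6 - 9) - 1 ≡ 10. → (9, 10)

(9, 10)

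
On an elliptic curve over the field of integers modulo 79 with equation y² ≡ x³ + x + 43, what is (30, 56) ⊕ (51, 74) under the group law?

(60, 65)

(30, 56) + (51, 74). λ = (74 - 56)/(51 - 30) ≡ 18/21 mod 79. 21⁻¹ ≡ 64 (mod 79) since 21·64 = 1344 ≡ 1, so λ ≡ 46.
  x = λ² - 30 - 51 = 2116 - 81 ≡ 60; y = λ·(30 - 60) - 56 ≡ 65. → (60, 65)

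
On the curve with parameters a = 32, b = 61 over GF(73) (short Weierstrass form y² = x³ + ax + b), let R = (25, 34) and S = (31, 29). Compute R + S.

(25, 34) + (31, 29). λ = (29 - 34)/(31 - 25) ≡ 68/6 mod 73. 6⁻¹ ≡ 61 (mod 73), so λ ≡ 60.
  x = λ² - 25 - 31 = 3600 - 56 ≡ 40; y = λ·(25 - 40) - 34 ≡ 15. → (40, 15)

(40, 15)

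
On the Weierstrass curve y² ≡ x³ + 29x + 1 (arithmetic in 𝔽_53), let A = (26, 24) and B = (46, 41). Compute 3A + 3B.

First 3A:
Repeated addition: build up to 3A.
2A: tangent at (26, 24): λ = (3·26² + 29)/(2·24) ≡ 43/48. 48⁻¹ ≡ 21 (mod 53), so λ ≡ 43·21 ≡ 2.
  x = λ² - 26 - 26 = 4 - 52 ≡ 5; y = λ·(26 - 5) - 24 ≡ 18. → (5, 18)
3A: (5, 18) + (26, 24). λ = (24 - 18)/(26 - 5) ≡ 6/21 mod 53. 21⁻¹ ≡ 48 (mod 53), so λ ≡ 23.
  x = λ² - 5 - 26 = 529 - 31 ≡ 21; y = λ·(5 - 21) - 18 ≡ 38. → (21, 38)
3A = (21, 38).
Next 3B:
Repeated addition: build up to 3B.
2B: tangent at (46, 41): λ = (3·46² + 29)/(2·41) ≡ 17/29. 29⁻¹ ≡ 11 (mod 53), so λ ≡ 17·11 ≡ 28.
  x = λ² - 46 - 46 = 784 - 92 ≡ 3; y = λ·(46 - 3) - 41 ≡ 50. → (3, 50)
3B: (3, 50) + (46, 41). λ = (41 - 50)/(46 - 3) ≡ 44/43 mod 53. 43⁻¹ ≡ 37 (mod 53) since 43·37 = 1591 ≡ 1, so λ ≡ 38.
  x = λ² - 3 - 46 = 1444 - 49 ≡ 17; y = λ·(3 - 17) - 50 ≡ 1. → (17, 1)
3B = (17, 1).
Finally 3A + 3B:
(21, 38) + (17, 1). λ = (1 - 38)/(17 - 21) ≡ 16/49 mod 53. 49⁻¹ ≡ 13 (mod 53), so λ ≡ 49.
  x = λ² - 21 - 17 = 2401 - 38 ≡ 31; y = λ·(21 - 31) - 38 ≡ 2. → (31, 2)

(31, 2)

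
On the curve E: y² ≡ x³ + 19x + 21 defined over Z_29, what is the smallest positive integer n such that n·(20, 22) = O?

9

2P: tangent at (20, 22): λ = (3·20² + 19)/(2·22) ≡ 1/15. 15⁻¹ ≡ 2 (mod 29), so λ ≡ 1·2 ≡ 2.
  x = λ² - 20 - 20 = 4 - 40 ≡ 22; y = λ·(20 - 22) - 22 ≡ 3. → (22, 3)
3P: (22, 3) + (20, 22). λ = (22 - 3)/(20 - 22) ≡ 19/27 mod 29. 27⁻¹ ≡ 14 (mod 29), so λ ≡ 5.
  x = λ² - 22 - 20 = 25 - 42 ≡ 12; y = λ·(22 - 12) - 3 ≡ 18. → (12, 18)
4P: (12, 18) + (20, 22). λ = (22 - 18)/(20 - 12) ≡ 4/8 mod 29. 8⁻¹ ≡ 11 (mod 29) since 8·11 = 88 ≡ 1, so λ ≡ 15.
  x = λ² - 12 - 20 = 225 - 32 ≡ 19; y = λ·(12 - 19) - 18 ≡ 22. → (19, 22)
5P: (19, 22) + (20, 22). λ = (22 - 22)/(20 - 19) ≡ 0/1 mod 29. 1⁻¹ ≡ 1 (mod 29) since 1·1 = 1 ≡ 1, so λ ≡ 0.
  x = λ² - 19 - 20 = 0 - 39 ≡ 19; y = λ·(19 - 19) - 22 ≡ 7. → (19, 7)
6P: (19, 7) + (20, 22). λ = (22 - 7)/(20 - 19) ≡ 15/1 mod 29. 1⁻¹ ≡ 1 (mod 29), so λ ≡ 15.
  x = λ² - 19 - 20 = 225 - 39 ≡ 12; y = λ·(19 - 12) - 7 ≡ 11. → (12, 11)
7P: (12, 11) + (20, 22). λ = (22 - 11)/(20 - 12) ≡ 11/8 mod 29. 8⁻¹ ≡ 11 (mod 29), so λ ≡ 5.
  x = λ² - 12 - 20 = 25 - 32 ≡ 22; y = λ·(12 - 22) - 11 ≡ 26. → (22, 26)
8P: (22, 26) + (20, 22). λ = (22 - 26)/(20 - 22) ≡ 25/27 mod 29. 27⁻¹ ≡ 14 (mod 29), so λ ≡ 2.
  x = λ² - 22 - 20 = 4 - 42 ≡ 20; y = λ·(22 - 20) - 26 ≡ 7. → (20, 7)
9P: (20, 7) + (20, 22): same x and y₁ ≡ -y₂, so the sum is O.
9P = O, so the order is 9.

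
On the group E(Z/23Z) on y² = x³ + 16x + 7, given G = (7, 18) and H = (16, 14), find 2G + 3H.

(21, 17)

First 2G:
Repeated addition: build up to 2G.
2G: tangent at (7, 18): λ = (3·7² + 16)/(2·18) ≡ 2/13. 13⁻¹ ≡ 16 (mod 23), so λ ≡ 2·16 ≡ 9.
  x = λ² - 7 - 7 = 81 - 14 ≡ 21; y = λ·(7 - 21) - 18 ≡ 17. → (21, 17)
2G = (21, 17).
Next 3H:
Repeated addition: build up to 3H.
2H: tangent at (16, 14): λ = (3·16² + 16)/(2·14) ≡ 2/5. 5⁻¹ ≡ 14 (mod 23) since 5·14 = 70 ≡ 1, so λ ≡ 2·14 ≡ 5.
  x = λ² - 16 - 16 = 25 - 32 ≡ 16; y = λ·(16 - 16) - 14 ≡ 9. → (16, 9)
3H: (16, 9) + (16, 14): same x and y₁ ≡ -y₂, so the sum is ∞.
3H = ∞.
Finally 2G + 3H:
(21, 17) + ∞ = (21, 17) (identity).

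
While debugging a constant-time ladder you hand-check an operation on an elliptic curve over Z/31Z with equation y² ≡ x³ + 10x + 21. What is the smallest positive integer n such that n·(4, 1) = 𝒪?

6

2P: tangent at (4, 1): λ = (3·4² + 10)/(2·1) ≡ 27/2. 2⁻¹ ≡ 16 (mod 31), so λ ≡ 27·16 ≡ 29.
  x = λ² - 4 - 4 = 841 - 8 ≡ 27; y = λ·(4 - 27) - 1 ≡ 14. → (27, 14)
3P: (27, 14) + (4, 1). λ = (1 - 14)/(4 - 27) ≡ 18/8 mod 31. 8⁻¹ ≡ 4 (mod 31), so λ ≡ 10.
  x = λ² - 27 - 4 = 100 - 31 ≡ 7; y = λ·(27 - 7) - 14 ≡ 0. → (7, 0)
4P: (7, 0) + (4, 1). λ = (1 - 0)/(4 - 7) ≡ 1/28 mod 31. 28⁻¹ ≡ 10 (mod 31) since 28·10 = 280 ≡ 1, so λ ≡ 10.
  x = λ² - 7 - 4 = 100 - 11 ≡ 27; y = λ·(7 - 27) - 0 ≡ 17. → (27, 17)
5P: (27, 17) + (4, 1). λ = (1 - 17)/(4 - 27) ≡ 15/8 mod 31. 8⁻¹ ≡ 4 (mod 31), so λ ≡ 29.
  x = λ² - 27 - 4 = 841 - 31 ≡ 4; y = λ·(27 - 4) - 17 ≡ 30. → (4, 30)
6P: (4, 30) + (4, 1): same x and y₁ ≡ -y₂, so the sum is 𝒪.
6P = 𝒪, so the order is 6.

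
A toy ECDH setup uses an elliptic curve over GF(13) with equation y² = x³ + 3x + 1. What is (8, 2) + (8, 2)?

(10, 11)

tangent at (8, 2): λ = (3·8² + 3)/(2·2) ≡ 0/4. 4⁻¹ ≡ 10 (mod 13), so λ ≡ 0·10 ≡ 0.
  x = λ² - 8 - 8 = 0 - 16 ≡ 10; y = λ·(8 - 10) - 2 ≡ 11. → (10, 11)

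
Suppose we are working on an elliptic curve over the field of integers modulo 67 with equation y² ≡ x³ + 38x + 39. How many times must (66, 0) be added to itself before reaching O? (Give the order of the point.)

2

2P: (66, 0) + (66, 0): same x and y₁ ≡ -y₂, so the sum is O.
2P = O, so the order is 2.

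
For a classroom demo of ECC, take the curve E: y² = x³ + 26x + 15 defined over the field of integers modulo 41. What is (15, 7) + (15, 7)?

(32, 35)

tangent at (15, 7): λ = (3·15² + 26)/(2·7) ≡ 4/14. 14⁻¹ ≡ 3 (mod 41) since 14·3 = 42 ≡ 1, so λ ≡ 4·3 ≡ 12.
  x = λ² - 15 - 15 = 144 - 30 ≡ 32; y = λ·(15 - 32) - 7 ≡ 35. → (32, 35)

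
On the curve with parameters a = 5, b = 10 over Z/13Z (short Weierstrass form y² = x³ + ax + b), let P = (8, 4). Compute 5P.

Repeated addition: build up to 5P.
2P: tangent at (8, 4): λ = (3·8² + 5)/(2·4) ≡ 2/8. 8⁻¹ ≡ 5 (mod 13), so λ ≡ 2·5 ≡ 10.
  x = λ² - 8 - 8 = 100 - 16 ≡ 6; y = λ·(8 - 6) - 4 ≡ 3. → (6, 3)
3P: (6, 3) + (8, 4). λ = (4 - 3)/(8 - 6) ≡ 1/2 mod 13. 2⁻¹ ≡ 7 (mod 13) since 2·7 = 14 ≡ 1, so λ ≡ 7.
  x = λ² - 6 - 8 = 49 - 14 ≡ 9; y = λ·(6 - 9) - 3 ≡ 2. → (9, 2)
4P: (9, 2) + (8, 4). λ = (4 - 2)/(8 - 9) ≡ 2/12 mod 13. 12⁻¹ ≡ 12 (mod 13), so λ ≡ 11.
  x = λ² - 9 - 8 = 121 - 17 ≡ 0; y = λ·(9 - 0) - 2 ≡ 6. → (0, 6)
5P: (0, 6) + (8, 4). λ = (4 - 6)/(8 - 0) ≡ 11/8 mod 13. 8⁻¹ ≡ 5 (mod 13) since 8·5 = 40 ≡ 1, so λ ≡ 3.
  x = λ² - 0 - 8 = 9 - 8 ≡ 1; y = λ·(0 - 1) - 6 ≡ 4. → (1, 4)

(1, 4)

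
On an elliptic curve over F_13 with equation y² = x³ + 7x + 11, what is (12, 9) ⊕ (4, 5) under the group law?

(7, 0)

(12, 9) + (4, 5). λ = (5 - 9)/(4 - 12) ≡ 9/5 mod 13. 5⁻¹ ≡ 8 (mod 13), so λ ≡ 7.
  x = λ² - 12 - 4 = 49 - 16 ≡ 7; y = λ·(12 - 7) - 9 ≡ 0. → (7, 0)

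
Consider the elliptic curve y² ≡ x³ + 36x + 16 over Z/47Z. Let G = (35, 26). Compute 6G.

(2, 40)

Double-and-add on 6 = (110)₂. Start with G = (35, 26) for the leading 1-bit.
double: tangent at (35, 26): λ = (3·35² + 36)/(2·26) ≡ 45/5. 5⁻¹ ≡ 19 (mod 47) since 5·19 = 95 ≡ 1, so λ ≡ 45·19 ≡ 9.
  x = λ² - 35 - 35 = 81 - 70 ≡ 11; y = λ·(35 - 11) - 26 ≡ 2. → (11, 2)
add G: (11, 2) + (35, 26). λ = (26 - 2)/(35 - 11) ≡ 24/24 mod 47. 24⁻¹ ≡ 2 (mod 47) since 24·2 = 48 ≡ 1, so λ ≡ 1.
  x = λ² - 11 - 35 = 1 - 46 ≡ 2; y = λ·(11 - 2) - 2 ≡ 7. → (2, 7)
double: tangent at (2, 7): λ = (3·2² + 36)/(2·7) ≡ 1/14. 14⁻¹ ≡ 37 (mod 47) since 14·37 = 518 ≡ 1, so λ ≡ 1·37 ≡ 37.
  x = λ² - 2 - 2 = 1369 - 4 ≡ 2; y = λ·(2 - 2) - 7 ≡ 40. → (2, 40)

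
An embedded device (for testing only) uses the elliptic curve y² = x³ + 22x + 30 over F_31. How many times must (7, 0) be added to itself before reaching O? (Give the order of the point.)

2

2P: (7, 0) + (7, 0): same x and y₁ ≡ -y₂, so the sum is O.
2P = O, so the order is 2.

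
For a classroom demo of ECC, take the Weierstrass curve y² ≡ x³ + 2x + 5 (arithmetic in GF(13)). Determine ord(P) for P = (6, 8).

12

2P: tangent at (6, 8): λ = (3·6² + 2)/(2·8) ≡ 6/3. 3⁻¹ ≡ 9 (mod 13) since 3·9 = 27 ≡ 1, so λ ≡ 6·9 ≡ 2.
  x = λ² - 6 - 6 = 4 - 12 ≡ 5; y = λ·(6 - 5) - 8 ≡ 7. → (5, 7)
3P: (5, 7) + (6, 8). λ = (8 - 7)/(6 - 5) ≡ 1/1 mod 13. 1⁻¹ ≡ 1 (mod 13), so λ ≡ 1.
  x = λ² - 5 - 6 = 1 - 11 ≡ 3; y = λ·(5 - 3) - 7 ≡ 8. → (3, 8)
4P: (3, 8) + (6, 8). λ = (8 - 8)/(6 - 3) ≡ 0/3 mod 13. 3⁻¹ ≡ 9 (mod 13), so λ ≡ 0.
  x = λ² - 3 - 6 = 0 - 9 ≡ 4; y = λ·(3 - 4) - 8 ≡ 5. → (4, 5)
5P: (4, 5) + (6, 8). λ = (8 - 5)/(6 - 4) ≡ 3/2 mod 13. 2⁻¹ ≡ 7 (mod 13), so λ ≡ 8.
  x = λ² - 4 - 6 = 64 - 10 ≡ 2; y = λ·(4 - 2) - 5 ≡ 11. → (2, 11)
6P: (2, 11) + (6, 8). λ = (8 - 11)/(6 - 2) ≡ 10/4 mod 13. 4⁻¹ ≡ 10 (mod 13) since 4·10 = 40 ≡ 1, so λ ≡ 9.
  x = λ² - 2 - 6 = 81 - 8 ≡ 8; y = λ·(2 - 8) - 11 ≡ 0. → (8, 0)
7P: (8, 0) + (6, 8). λ = (8 - 0)/(6 - 8) ≡ 8/11 mod 13. 11⁻¹ ≡ 6 (mod 13), so λ ≡ 9.
  x = λ² - 8 - 6 = 81 - 14 ≡ 2; y = λ·(8 - 2) - 0 ≡ 2. → (2, 2)
8P: (2, 2) + (6, 8). λ = (8 - 2)/(6 - 2) ≡ 6/4 mod 13. 4⁻¹ ≡ 10 (mod 13), so λ ≡ 8.
  x = λ² - 2 - 6 = 64 - 8 ≡ 4; y = λ·(2 - 4) - 2 ≡ 8. → (4, 8)
9P: (4, 8) + (6, 8). λ = (8 - 8)/(6 - 4) ≡ 0/2 mod 13. 2⁻¹ ≡ 7 (mod 13), so λ ≡ 0.
  x = λ² - 4 - 6 = 0 - 10 ≡ 3; y = λ·(4 - 3) - 8 ≡ 5. → (3, 5)
10P: (3, 5) + (6, 8). λ = (8 - 5)/(6 - 3) ≡ 3/3 mod 13. 3⁻¹ ≡ 9 (mod 13), so λ ≡ 1.
  x = λ² - 3 - 6 = 1 - 9 ≡ 5; y = λ·(3 - 5) - 5 ≡ 6. → (5, 6)
11P: (5, 6) + (6, 8). λ = (8 - 6)/(6 - 5) ≡ 2/1 mod 13. 1⁻¹ ≡ 1 (mod 13) since 1·1 = 1 ≡ 1, so λ ≡ 2.
  x = λ² - 5 - 6 = 4 - 11 ≡ 6; y = λ·(5 - 6) - 6 ≡ 5. → (6, 5)
12P: (6, 5) + (6, 8): same x and y₁ ≡ -y₂, so the sum is O.
12P = O, so the order is 12.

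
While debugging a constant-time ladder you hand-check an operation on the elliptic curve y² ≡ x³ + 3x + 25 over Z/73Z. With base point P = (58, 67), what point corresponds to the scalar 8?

Double-and-add on 8 = (1000)₂. Start with P = (58, 67) for the leading 1-bit.
double: tangent at (58, 67): λ = (3·58² + 3)/(2·67) ≡ 21/61. 61⁻¹ ≡ 6 (mod 73), so λ ≡ 21·6 ≡ 53.
  x = λ² - 58 - 58 = 2809 - 116 ≡ 65; y = λ·(58 - 65) - 67 ≡ 0. → (65, 0)
double: (65, 0) + (65, 0): same x and y₁ ≡ -y₂, so the sum is O.
double: O + O = O (identity).

O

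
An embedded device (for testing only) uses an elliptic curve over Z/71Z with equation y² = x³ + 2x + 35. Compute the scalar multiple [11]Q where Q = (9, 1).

Double-and-add on 11 = (1011)₂. Start with Q = (9, 1) for the leading 1-bit.
double: tangent at (9, 1): λ = (3·9² + 2)/(2·1) ≡ 32/2. 2⁻¹ ≡ 36 (mod 71) since 2·36 = 72 ≡ 1, so λ ≡ 32·36 ≡ 16.
  x = λ² - 9 - 9 = 256 - 18 ≡ 25; y = λ·(9 - 25) - 1 ≡ 27. → (25, 27)
double: tangent at (25, 27): λ = (3·25² + 2)/(2·27) ≡ 31/54. 54⁻¹ ≡ 25 (mod 71) since 54·25 = 1350 ≡ 1, so λ ≡ 31·25 ≡ 65.
  x = λ² - 25 - 25 = 4225 - 50 ≡ 57; y = λ·(25 - 57) - 27 ≡ 23. → (57, 23)
add Q: (57, 23) + (9, 1). λ = (1 - 23)/(9 - 57) ≡ 49/23 mod 71. 23⁻¹ ≡ 34 (mod 71), so λ ≡ 33.
  x = λ² - 57 - 9 = 1089 - 66 ≡ 29; y = λ·(57 - 29) - 23 ≡ 49. → (29, 49)
double: tangent at (29, 49): λ = (3·29² + 2)/(2·49) ≡ 40/27. 27⁻¹ ≡ 50 (mod 71), so λ ≡ 40·50 ≡ 12.
  x = λ² - 29 - 29 = 144 - 58 ≡ 15; y = λ·(29 - 15) - 49 ≡ 48. → (15, 48)
add Q: (15, 48) + (9, 1). λ = (1 - 48)/(9 - 15) ≡ 24/65 mod 71. 65⁻¹ ≡ 59 (mod 71), so λ ≡ 67.
  x = λ² - 15 - 9 = 4489 - 24 ≡ 63; y = λ·(15 - 63) - 48 ≡ 2. → (63, 2)

(63, 2)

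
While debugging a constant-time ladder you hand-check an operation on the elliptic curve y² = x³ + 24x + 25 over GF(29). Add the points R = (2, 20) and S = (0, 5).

(2, 20) + (0, 5). λ = (5 - 20)/(0 - 2) ≡ 14/27 mod 29. 27⁻¹ ≡ 14 (mod 29), so λ ≡ 22.
  x = λ² - 2 - 0 = 484 - 2 ≡ 18; y = λ·(2 - 18) - 20 ≡ 5. → (18, 5)

(18, 5)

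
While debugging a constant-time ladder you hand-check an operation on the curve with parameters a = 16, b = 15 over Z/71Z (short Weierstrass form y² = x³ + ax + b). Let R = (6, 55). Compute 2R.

tangent at (6, 55): λ = (3·6² + 16)/(2·55) ≡ 53/39. 39⁻¹ ≡ 51 (mod 71), so λ ≡ 53·51 ≡ 5.
  x = λ² - 6 - 6 = 25 - 12 ≡ 13; y = λ·(6 - 13) - 55 ≡ 52. → (13, 52)

(13, 52)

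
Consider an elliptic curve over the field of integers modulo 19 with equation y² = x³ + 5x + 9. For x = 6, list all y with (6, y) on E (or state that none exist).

none

x³ + 5x + 9 = 255 ≡ 8 (mod 19).
8 is a non-residue mod 19; no y exists.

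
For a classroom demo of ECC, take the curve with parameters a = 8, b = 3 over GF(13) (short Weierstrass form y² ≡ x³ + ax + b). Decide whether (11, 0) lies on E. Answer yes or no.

no

y² = 0² ≡ 0; x³ + 8x + 3 = 1422 ≡ 5 (mod 13). 0 ≠ 5.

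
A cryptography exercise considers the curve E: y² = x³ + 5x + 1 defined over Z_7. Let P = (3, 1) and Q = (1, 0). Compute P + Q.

(3, 1) + (1, 0). λ = (0 - 1)/(1 - 3) ≡ 6/5 mod 7. 5⁻¹ ≡ 3 (mod 7) since 5·3 = 15 ≡ 1, so λ ≡ 4.
  x = λ² - 3 - 1 = 16 - 4 ≡ 5; y = λ·(3 - 5) - 1 ≡ 5. → (5, 5)

(5, 5)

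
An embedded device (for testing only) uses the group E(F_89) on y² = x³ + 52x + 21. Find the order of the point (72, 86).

2P: tangent at (72, 86): λ = (3·72² + 52)/(2·86) ≡ 29/83. 83⁻¹ ≡ 74 (mod 89) since 83·74 = 6142 ≡ 1, so λ ≡ 29·74 ≡ 10.
  x = λ² - 72 - 72 = 100 - 144 ≡ 45; y = λ·(72 - 45) - 86 ≡ 6. → (45, 6)
3P: (45, 6) + (72, 86). λ = (86 - 6)/(72 - 45) ≡ 80/27 mod 89. 27⁻¹ ≡ 33 (mod 89) since 27·33 = 891 ≡ 1, so λ ≡ 59.
  x = λ² - 45 - 72 = 3481 - 117 ≡ 71; y = λ·(45 - 71) - 6 ≡ 62. → (71, 62)
4P: (71, 62) + (72, 86). λ = (86 - 62)/(72 - 71) ≡ 24/1 mod 89. 1⁻¹ ≡ 1 (mod 89), so λ ≡ 24.
  x = λ² - 71 - 72 = 576 - 143 ≡ 77; y = λ·(71 - 77) - 62 ≡ 61. → (77, 61)
5P: (77, 61) + (72, 86). λ = (86 - 61)/(72 - 77) ≡ 25/84 mod 89. 84⁻¹ ≡ 71 (mod 89), so λ ≡ 84.
  x = λ² - 77 - 72 = 7056 - 149 ≡ 54; y = λ·(77 - 54) - 61 ≡ 2. → (54, 2)
6P: (54, 2) + (72, 86). λ = (86 - 2)/(72 - 54) ≡ 84/18 mod 89. 18⁻¹ ≡ 5 (mod 89) since 18·5 = 90 ≡ 1, so λ ≡ 64.
  x = λ² - 54 - 72 = 4096 - 126 ≡ 54; y = λ·(54 - 54) - 2 ≡ 87. → (54, 87)
7P: (54, 87) + (72, 86). λ = (86 - 87)/(72 - 54) ≡ 88/18 mod 89. 18⁻¹ ≡ 5 (mod 89) since 18·5 = 90 ≡ 1, so λ ≡ 84.
  x = λ² - 54 - 72 = 7056 - 126 ≡ 77; y = λ·(54 - 77) - 87 ≡ 28. → (77, 28)
8P: (77, 28) + (72, 86). λ = (86 - 28)/(72 - 77) ≡ 58/84 mod 89. 84⁻¹ ≡ 71 (mod 89) since 84·71 = 5964 ≡ 1, so λ ≡ 24.
  x = λ² - 77 - 72 = 576 - 149 ≡ 71; y = λ·(77 - 71) - 28 ≡ 27. → (71, 27)
9P: (71, 27) + (72, 86). λ = (86 - 27)/(72 - 71) ≡ 59/1 mod 89. 1⁻¹ ≡ 1 (mod 89), so λ ≡ 59.
  x = λ² - 71 - 72 = 3481 - 143 ≡ 45; y = λ·(71 - 45) - 27 ≡ 83. → (45, 83)
10P: (45, 83) + (72, 86). λ = (86 - 83)/(72 - 45) ≡ 3/27 mod 89. 27⁻¹ ≡ 33 (mod 89), so λ ≡ 10.
  x = λ² - 45 - 72 = 100 - 117 ≡ 72; y = λ·(45 - 72) - 83 ≡ 3. → (72, 3)
11P: (72, 3) + (72, 86): same x and y₁ ≡ -y₂, so the sum is the point at infinity.
11P = the point at infinity, so the order is 11.

11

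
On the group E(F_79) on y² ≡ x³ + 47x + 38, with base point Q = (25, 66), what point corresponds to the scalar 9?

Double-and-add on 9 = (1001)₂. Start with Q = (25, 66) for the leading 1-bit.
double: tangent at (25, 66): λ = (3·25² + 47)/(2·66) ≡ 26/53. 53⁻¹ ≡ 3 (mod 79), so λ ≡ 26·3 ≡ 78.
  x = λ² - 25 - 25 = 6084 - 50 ≡ 30; y = λ·(25 - 30) - 66 ≡ 18. → (30, 18)
double: tangent at (30, 18): λ = (3·30² + 47)/(2·18) ≡ 61/36. 36⁻¹ ≡ 11 (mod 79), so λ ≡ 61·11 ≡ 39.
  x = λ² - 30 - 30 = 1521 - 60 ≡ 39; y = λ·(30 - 39) - 18 ≡ 26. → (39, 26)
double: tangent at (39, 26): λ = (3·39² + 47)/(2·26) ≡ 28/52. 52⁻¹ ≡ 38 (mod 79) since 52·38 = 1976 ≡ 1, so λ ≡ 28·38 ≡ 37.
  x = λ² - 39 - 39 = 1369 - 78 ≡ 27; y = λ·(39 - 27) - 26 ≡ 23. → (27, 23)
add Q: (27, 23) + (25, 66). λ = (66 - 23)/(25 - 27) ≡ 43/77 mod 79. 77⁻¹ ≡ 39 (mod 79) since 77·39 = 3003 ≡ 1, so λ ≡ 18.
  x = λ² - 27 - 25 = 324 - 52 ≡ 35; y = λ·(27 - 35) - 23 ≡ 70. → (35, 70)

(35, 70)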